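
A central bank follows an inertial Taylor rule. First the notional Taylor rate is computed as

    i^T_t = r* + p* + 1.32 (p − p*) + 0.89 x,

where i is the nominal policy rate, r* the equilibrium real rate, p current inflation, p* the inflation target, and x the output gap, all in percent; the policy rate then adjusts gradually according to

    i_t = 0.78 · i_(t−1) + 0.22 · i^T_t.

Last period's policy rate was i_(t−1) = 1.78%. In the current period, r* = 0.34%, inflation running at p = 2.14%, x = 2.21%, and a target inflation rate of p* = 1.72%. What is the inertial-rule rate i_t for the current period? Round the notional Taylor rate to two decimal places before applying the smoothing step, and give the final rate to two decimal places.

2.40%

i^T_t = 0.34 + 1.72 + 1.32 × (2.14 − 1.72) + 0.89 × 2.21
   = 0.34 + 1.72 + 0.5544 + 1.9669 = 4.58
i_t = 0.78 × 1.78 + 0.22 × 4.58 = 1.3884 + 1.0076 = 2.40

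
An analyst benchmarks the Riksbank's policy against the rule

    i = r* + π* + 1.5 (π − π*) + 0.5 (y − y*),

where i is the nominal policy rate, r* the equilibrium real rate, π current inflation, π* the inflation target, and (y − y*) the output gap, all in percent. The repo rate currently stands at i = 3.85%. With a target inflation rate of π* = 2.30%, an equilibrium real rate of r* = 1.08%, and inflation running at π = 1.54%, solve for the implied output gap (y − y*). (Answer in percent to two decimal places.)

0.5 (y − y*) = 3.85 − 1.08 − 2.30 − 1.5 × (1.54 − 2.30) = 1.61
(y − y*) = 1.61 / 0.5 = 3.22

3.22%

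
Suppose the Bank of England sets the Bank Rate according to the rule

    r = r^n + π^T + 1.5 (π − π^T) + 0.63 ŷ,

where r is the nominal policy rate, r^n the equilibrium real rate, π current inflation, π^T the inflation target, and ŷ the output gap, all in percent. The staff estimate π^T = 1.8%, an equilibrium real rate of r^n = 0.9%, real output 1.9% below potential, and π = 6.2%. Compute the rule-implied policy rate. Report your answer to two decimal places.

Output 1.9% below potential → ŷ = -1.9.
r = 0.9 + 1.8 + 1.5 × (6.2 − 1.8) + 0.63 × (-1.9)
   = 0.9 + 1.8 + 6.6 − 1.197 = 8.10

8.10%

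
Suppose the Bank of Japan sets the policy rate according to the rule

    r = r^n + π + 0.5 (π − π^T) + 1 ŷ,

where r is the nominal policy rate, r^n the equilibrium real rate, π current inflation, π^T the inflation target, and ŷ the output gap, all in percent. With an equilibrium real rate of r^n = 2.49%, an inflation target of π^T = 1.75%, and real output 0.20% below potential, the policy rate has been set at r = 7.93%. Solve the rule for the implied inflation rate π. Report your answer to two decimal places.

4.34%

Output 0.20% below potential → ŷ = -0.20.
Collecting π: r = r^n + (1 + 0.5) π − 0.5 π^T + 1 ŷ
1.5 π = 7.93 − 2.49 + 0.5 × 1.75 − 1 × (-0.20) = 6.515
π = 6.515 / 1.5 = 4.34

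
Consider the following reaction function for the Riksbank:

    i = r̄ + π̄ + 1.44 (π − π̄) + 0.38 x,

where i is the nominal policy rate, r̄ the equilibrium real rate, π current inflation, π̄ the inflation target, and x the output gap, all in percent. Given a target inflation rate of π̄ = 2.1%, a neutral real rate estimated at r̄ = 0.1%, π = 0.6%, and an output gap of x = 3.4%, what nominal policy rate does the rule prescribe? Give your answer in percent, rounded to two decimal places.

1.33%

i = 0.1 + 2.1 + 1.44 × (0.6 − 2.1) + 0.38 × 3.4
   = 0.1 + 2.1 − 2.16 + 1.292 = 1.33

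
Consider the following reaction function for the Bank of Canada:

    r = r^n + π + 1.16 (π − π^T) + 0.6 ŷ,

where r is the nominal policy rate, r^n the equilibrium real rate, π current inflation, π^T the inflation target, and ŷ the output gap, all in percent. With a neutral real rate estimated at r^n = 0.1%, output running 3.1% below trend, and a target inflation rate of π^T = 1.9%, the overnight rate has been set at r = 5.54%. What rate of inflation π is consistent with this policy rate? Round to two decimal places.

Output 3.1% below potential → ŷ = -3.1.
Collecting π: r = r^n + (1 + 1.16) π − 1.16 π^T + 0.6 ŷ
2.16 π = 5.54 − 0.1 + 1.16 × 1.9 − 0.6 × (-3.1) = 9.504
π = 9.504 / 2.16 = 4.40

4.40%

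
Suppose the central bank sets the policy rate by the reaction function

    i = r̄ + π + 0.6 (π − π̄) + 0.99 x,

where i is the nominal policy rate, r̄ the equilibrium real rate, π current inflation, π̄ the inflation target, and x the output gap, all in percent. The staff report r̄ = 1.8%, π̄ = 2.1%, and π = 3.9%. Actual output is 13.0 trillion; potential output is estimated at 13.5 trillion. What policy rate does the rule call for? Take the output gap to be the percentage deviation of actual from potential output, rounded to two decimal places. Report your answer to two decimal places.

Output gap = 100 × (13.0 − 13.5) / 13.5 = -3.70%.
i = 1.80 + 3.90 + 0.6 × (3.90 − 2.10) + 0.99 × (-3.70)
   = 1.80 + 3.9 + 1.08 − 3.663 = 3.12

3.12%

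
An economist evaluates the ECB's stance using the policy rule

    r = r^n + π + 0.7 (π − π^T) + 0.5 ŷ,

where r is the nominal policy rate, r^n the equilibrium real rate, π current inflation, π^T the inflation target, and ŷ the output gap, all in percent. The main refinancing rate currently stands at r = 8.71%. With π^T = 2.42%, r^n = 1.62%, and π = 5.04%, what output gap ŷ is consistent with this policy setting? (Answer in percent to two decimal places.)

0.5 ŷ = 8.71 − 1.62 − 5.04 − 0.7 × (5.04 − 2.42) = 0.216
ŷ = 0.216 / 0.5 = 0.43

0.43%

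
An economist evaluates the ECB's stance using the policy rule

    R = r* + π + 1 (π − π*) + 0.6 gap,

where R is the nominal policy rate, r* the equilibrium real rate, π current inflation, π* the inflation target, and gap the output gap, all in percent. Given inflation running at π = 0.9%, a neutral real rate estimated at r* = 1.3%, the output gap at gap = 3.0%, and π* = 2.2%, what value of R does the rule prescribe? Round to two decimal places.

R = 1.3 + 0.9 + 1 × (0.9 − 2.2) + 0.6 × 3.0
   = 1.3 + 0.9 − 1.3 + 1.8 = 2.70

2.70%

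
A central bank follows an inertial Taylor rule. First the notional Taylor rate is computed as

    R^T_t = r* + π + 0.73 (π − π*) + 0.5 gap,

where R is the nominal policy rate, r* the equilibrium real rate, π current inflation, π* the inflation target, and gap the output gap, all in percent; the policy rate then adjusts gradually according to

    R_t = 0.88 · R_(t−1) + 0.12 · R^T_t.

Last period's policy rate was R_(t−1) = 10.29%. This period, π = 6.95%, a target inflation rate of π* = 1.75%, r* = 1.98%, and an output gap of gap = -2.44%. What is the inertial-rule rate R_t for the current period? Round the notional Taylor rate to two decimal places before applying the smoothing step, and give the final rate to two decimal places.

10.44%

R^T_t = 1.98 + 6.95 + 0.73 × (6.95 − 1.75) + 0.5 × (-2.44)
   = 1.98 + 6.95 + 3.796 − 1.22 = 11.51
R_t = 0.88 × 10.29 + 0.12 × 11.51 = 9.0552 + 1.3812 = 10.44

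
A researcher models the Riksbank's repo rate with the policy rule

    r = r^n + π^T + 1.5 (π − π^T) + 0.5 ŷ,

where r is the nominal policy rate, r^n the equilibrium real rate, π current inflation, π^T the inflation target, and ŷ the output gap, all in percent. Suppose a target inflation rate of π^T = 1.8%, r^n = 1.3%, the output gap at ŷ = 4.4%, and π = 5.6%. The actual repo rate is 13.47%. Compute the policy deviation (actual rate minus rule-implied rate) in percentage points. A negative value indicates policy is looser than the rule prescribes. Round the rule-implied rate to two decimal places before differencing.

r = 1.3 + 1.8 + 1.5 × (5.6 − 1.8) + 0.5 × 4.4
   = 1.3 + 1.8 + 5.7 + 2.2 = 11.00
Deviation = 13.47 − 11.00 = 2.47 pp.

2.47 pp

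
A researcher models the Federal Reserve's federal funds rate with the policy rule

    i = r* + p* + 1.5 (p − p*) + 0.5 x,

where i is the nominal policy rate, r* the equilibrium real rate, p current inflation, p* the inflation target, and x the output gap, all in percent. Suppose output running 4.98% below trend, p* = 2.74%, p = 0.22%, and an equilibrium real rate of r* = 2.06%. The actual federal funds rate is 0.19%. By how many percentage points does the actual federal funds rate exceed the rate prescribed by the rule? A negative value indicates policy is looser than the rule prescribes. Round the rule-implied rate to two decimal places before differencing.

1.66 pp

Output 4.98% below potential → x = -4.98.
i = 2.06 + 2.74 + 1.5 × (0.22 − 2.74) + 0.5 × (-4.98)
   = 2.06 + 2.74 − 3.78 − 2.49 = -1.47
Deviation = 0.19 − (-1.47) = 1.66 pp.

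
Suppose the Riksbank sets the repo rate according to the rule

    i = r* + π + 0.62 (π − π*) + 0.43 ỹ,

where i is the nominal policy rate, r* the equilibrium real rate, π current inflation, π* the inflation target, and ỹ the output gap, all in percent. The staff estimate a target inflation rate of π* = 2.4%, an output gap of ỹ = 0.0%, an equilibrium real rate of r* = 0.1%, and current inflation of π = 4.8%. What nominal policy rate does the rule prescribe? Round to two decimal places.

6.39%

i = 0.1 + 4.8 + 0.62 × (4.8 − 2.4) + 0.43 × 0.0
   = 0.1 + 4.8 + 1.488 + 0 = 6.39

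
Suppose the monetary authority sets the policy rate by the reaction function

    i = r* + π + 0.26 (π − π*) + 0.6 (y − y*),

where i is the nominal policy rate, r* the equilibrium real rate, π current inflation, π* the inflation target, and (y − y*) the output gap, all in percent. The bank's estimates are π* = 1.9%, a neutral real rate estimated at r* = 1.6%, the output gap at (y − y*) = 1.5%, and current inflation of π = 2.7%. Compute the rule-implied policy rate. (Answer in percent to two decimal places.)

5.41%

i = 1.6 + 2.7 + 0.26 × (2.7 − 1.9) + 0.6 × 1.5
   = 1.6 + 2.7 + 0.208 + 0.9 = 5.41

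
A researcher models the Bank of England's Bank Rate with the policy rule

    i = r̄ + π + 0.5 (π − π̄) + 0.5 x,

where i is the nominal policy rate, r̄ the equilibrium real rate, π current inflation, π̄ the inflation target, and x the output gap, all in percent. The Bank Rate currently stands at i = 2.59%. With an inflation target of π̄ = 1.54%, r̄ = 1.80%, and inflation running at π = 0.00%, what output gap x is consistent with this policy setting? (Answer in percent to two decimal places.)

0.5 x = 2.59 − 1.80 − 0.00 − 0.5 × (0.00 − 1.54) = 1.56
x = 1.56 / 0.5 = 3.12

3.12%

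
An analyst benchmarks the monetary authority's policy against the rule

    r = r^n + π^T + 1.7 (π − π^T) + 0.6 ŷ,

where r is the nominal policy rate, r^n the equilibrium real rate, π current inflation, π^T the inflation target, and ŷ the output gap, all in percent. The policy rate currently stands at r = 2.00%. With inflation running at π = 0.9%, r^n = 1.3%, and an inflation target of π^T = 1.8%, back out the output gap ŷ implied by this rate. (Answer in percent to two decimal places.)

0.6 ŷ = 2.00 − 1.3 − 1.8 − 1.7 × (0.9 − 1.8) = 0.43
ŷ = 0.43 / 0.6 = 0.72

0.72%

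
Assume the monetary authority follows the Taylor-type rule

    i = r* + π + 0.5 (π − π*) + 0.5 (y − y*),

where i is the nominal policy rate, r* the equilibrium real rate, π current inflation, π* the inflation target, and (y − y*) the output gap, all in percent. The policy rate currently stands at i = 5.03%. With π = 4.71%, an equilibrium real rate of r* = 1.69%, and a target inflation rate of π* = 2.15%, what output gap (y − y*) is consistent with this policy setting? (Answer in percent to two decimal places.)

0.5 (y − y*) = 5.03 − 1.69 − 4.71 − 0.5 × (4.71 − 2.15) = -2.65
(y − y*) = -2.65 / 0.5 = -5.30

-5.30%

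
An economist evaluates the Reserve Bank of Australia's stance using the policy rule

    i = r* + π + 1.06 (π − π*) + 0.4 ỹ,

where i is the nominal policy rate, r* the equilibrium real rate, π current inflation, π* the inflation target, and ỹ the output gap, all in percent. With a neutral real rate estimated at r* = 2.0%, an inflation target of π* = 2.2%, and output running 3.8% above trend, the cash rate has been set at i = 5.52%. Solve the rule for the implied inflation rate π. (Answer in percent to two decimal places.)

2.10%

Output 3.8% above potential → ỹ = 3.8.
Collecting π: i = r* + (1 + 1.06) π − 1.06 π* + 0.4 ỹ
2.06 π = 5.52 − 2.0 + 1.06 × 2.2 − 0.4 × 3.8 = 4.332
π = 4.332 / 2.06 = 2.10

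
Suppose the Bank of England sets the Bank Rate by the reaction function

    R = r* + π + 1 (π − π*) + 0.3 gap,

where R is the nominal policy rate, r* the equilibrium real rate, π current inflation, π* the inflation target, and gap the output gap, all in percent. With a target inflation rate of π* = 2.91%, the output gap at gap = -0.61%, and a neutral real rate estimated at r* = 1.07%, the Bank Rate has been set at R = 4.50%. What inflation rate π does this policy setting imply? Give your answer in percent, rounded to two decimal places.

3.26%

Collecting π: R = r* + (1 + 1) π − 1 π* + 0.3 gap
2 π = 4.50 − 1.07 + 1 × 2.91 − 0.3 × (-0.61) = 6.523
π = 6.523 / 2 = 3.26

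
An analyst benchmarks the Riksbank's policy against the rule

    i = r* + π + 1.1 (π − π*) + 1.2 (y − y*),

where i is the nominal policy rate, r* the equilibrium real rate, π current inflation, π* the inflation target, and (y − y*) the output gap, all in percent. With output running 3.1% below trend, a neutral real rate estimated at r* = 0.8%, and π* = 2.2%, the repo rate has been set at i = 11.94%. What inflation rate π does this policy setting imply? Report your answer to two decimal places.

Output 3.1% below potential → (y − y*) = -3.1.
Collecting π: i = r* + (1 + 1.1) π − 1.1 π* + 1.2 (y − y*)
2.1 π = 11.94 − 0.8 + 1.1 × 2.2 − 1.2 × (-3.1) = 17.28
π = 17.28 / 2.1 = 8.23

8.23%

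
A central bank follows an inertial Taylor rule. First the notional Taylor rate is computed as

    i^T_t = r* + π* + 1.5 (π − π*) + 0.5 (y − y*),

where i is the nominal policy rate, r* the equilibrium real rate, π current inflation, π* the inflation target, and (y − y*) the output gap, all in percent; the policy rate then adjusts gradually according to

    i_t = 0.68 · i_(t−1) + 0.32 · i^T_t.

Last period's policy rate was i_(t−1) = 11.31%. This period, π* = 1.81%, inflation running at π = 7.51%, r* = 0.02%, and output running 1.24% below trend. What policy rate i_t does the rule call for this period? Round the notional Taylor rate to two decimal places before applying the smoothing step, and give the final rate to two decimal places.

10.81%

Output 1.24% below potential → (y − y*) = -1.24.
i^T_t = 0.02 + 1.81 + 1.5 × (7.51 − 1.81) + 0.5 × (-1.24)
   = 0.02 + 1.81 + 8.55 − 0.62 = 9.76
i_t = 0.68 × 11.31 + 0.32 × 9.76 = 7.6908 + 3.1232 = 10.81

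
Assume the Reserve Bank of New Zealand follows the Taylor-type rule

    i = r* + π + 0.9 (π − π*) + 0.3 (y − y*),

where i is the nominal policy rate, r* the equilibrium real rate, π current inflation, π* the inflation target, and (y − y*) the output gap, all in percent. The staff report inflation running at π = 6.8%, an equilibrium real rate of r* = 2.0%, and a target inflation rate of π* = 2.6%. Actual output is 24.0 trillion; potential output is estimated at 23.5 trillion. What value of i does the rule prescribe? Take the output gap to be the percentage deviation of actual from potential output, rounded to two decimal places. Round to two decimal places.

Output gap = 100 × (24.0 − 23.5) / 23.5 = 2.13%.
i = 2.00 + 6.80 + 0.9 × (6.80 − 2.60) + 0.3 × 2.13
   = 2.00 + 6.8 + 3.78 + 0.639 = 13.22

13.22%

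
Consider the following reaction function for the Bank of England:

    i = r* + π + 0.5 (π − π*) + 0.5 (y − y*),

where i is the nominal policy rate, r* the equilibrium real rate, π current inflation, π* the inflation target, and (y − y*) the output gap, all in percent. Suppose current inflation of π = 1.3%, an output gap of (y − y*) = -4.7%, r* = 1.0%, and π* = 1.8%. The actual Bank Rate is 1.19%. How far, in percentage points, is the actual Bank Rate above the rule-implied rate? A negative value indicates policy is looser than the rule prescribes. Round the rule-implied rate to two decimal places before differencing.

i = 1.0 + 1.3 + 0.5 × (1.3 − 1.8) + 0.5 × (-4.7)
   = 1.0 + 1.3 − 0.25 − 2.35 = -0.30
Deviation = 1.19 − (-0.30) = 1.49 pp.

1.49 pp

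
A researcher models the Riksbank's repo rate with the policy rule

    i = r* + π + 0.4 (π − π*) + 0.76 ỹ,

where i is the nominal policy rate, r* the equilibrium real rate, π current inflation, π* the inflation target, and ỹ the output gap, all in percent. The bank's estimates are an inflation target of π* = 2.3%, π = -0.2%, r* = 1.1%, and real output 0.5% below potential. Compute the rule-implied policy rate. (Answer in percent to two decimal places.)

Output 0.5% below potential → ỹ = -0.5.
i = 1.1 + (-0.2) + 0.4 × (-0.2 − 2.3) + 0.76 × (-0.5)
   = 1.1 − 0.2 − 1 − 0.38 = -0.48

-0.48%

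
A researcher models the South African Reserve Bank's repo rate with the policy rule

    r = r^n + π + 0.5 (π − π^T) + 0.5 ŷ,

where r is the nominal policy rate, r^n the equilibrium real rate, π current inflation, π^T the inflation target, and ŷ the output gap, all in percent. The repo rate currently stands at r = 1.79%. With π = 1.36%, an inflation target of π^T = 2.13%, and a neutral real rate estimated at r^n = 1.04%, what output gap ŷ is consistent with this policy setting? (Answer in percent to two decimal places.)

0.5 ŷ = 1.79 − 1.04 − 1.36 − 0.5 × (1.36 − 2.13) = -0.225
ŷ = -0.225 / 0.5 = -0.45

-0.45%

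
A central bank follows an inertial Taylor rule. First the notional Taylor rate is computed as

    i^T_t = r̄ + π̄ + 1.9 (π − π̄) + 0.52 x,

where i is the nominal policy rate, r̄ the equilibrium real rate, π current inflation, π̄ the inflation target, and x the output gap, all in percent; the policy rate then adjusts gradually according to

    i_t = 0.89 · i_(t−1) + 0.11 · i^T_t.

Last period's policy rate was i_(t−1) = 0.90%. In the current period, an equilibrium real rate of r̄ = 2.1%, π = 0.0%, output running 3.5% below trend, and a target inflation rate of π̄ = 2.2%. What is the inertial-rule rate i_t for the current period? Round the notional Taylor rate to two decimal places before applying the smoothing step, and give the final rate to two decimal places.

Output 3.5% below potential → x = -3.5.
i^T_t = 2.1 + 2.2 + 1.9 × (0.0 − 2.2) + 0.52 × (-3.5)
   = 2.1 + 2.2 − 4.18 − 1.82 = -1.70
i_t = 0.89 × 0.90 + 0.11 × (-1.70) = 0.801 − 0.187 = 0.61

0.61%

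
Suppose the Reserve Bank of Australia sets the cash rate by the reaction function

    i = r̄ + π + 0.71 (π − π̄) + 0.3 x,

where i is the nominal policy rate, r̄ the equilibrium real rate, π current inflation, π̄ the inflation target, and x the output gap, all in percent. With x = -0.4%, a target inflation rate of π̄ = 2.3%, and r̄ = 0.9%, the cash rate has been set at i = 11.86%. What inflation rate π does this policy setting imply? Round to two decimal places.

7.43%

Collecting π: i = r̄ + (1 + 0.71) π − 0.71 π̄ + 0.3 x
1.71 π = 11.86 − 0.9 + 0.71 × 2.3 − 0.3 × (-0.4) = 12.713
π = 12.713 / 1.71 = 7.43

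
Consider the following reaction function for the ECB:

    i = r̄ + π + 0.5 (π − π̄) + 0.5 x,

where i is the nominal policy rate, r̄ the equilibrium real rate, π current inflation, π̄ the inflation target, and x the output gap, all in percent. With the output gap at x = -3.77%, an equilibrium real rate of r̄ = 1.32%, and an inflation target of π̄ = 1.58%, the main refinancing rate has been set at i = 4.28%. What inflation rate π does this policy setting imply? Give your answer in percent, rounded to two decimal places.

3.76%

Collecting π: i = r̄ + (1 + 0.5) π − 0.5 π̄ + 0.5 x
1.5 π = 4.28 − 1.32 + 0.5 × 1.58 − 0.5 × (-3.77) = 5.635
π = 5.635 / 1.5 = 3.76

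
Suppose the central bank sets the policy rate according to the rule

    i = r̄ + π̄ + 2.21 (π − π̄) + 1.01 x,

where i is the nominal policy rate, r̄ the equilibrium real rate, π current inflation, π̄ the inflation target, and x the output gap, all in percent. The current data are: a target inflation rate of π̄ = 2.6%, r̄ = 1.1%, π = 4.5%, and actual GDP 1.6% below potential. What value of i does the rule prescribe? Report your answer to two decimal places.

6.28%

Output 1.6% below potential → x = -1.6.
i = 1.1 + 2.6 + 2.21 × (4.5 − 2.6) + 1.01 × (-1.6)
   = 1.1 + 2.6 + 4.199 − 1.616 = 6.28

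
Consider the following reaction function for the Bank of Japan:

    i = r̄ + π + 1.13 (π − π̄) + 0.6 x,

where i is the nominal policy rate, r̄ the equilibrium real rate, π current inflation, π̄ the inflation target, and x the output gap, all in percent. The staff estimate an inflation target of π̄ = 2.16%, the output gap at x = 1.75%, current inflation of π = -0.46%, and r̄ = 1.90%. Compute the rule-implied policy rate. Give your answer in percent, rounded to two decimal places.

-0.47%

i = 1.90 + (-0.46) + 1.13 × (-0.46 − 2.16) + 0.6 × 1.75
   = 1.90 − 0.46 − 2.9606 + 1.05 = -0.47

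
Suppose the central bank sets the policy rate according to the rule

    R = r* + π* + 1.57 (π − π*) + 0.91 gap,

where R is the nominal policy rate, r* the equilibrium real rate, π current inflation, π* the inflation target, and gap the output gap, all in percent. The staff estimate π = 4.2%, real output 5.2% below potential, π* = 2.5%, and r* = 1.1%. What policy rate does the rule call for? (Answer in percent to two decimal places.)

1.54%

Output 5.2% below potential → gap = -5.2.
R = 1.1 + 2.5 + 1.57 × (4.2 − 2.5) + 0.91 × (-5.2)
   = 1.1 + 2.5 + 2.669 − 4.732 = 1.54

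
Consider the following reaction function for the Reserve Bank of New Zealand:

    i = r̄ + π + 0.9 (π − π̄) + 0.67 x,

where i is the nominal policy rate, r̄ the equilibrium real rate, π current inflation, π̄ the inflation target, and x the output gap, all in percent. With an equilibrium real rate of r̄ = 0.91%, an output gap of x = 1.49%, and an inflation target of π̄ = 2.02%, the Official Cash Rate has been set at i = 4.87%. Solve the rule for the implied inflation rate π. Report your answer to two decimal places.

2.52%

Collecting π: i = r̄ + (1 + 0.9) π − 0.9 π̄ + 0.67 x
1.9 π = 4.87 − 0.91 + 0.9 × 2.02 − 0.67 × 1.49 = 4.7797
π = 4.7797 / 1.9 = 2.52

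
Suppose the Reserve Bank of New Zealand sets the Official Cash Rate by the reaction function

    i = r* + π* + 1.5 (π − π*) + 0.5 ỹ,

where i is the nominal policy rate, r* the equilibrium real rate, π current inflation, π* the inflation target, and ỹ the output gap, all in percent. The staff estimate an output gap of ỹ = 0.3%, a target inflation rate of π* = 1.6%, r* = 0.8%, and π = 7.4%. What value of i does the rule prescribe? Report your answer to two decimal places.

i = 0.8 + 1.6 + 1.5 × (7.4 − 1.6) + 0.5 × 0.3
   = 0.8 + 1.6 + 8.7 + 0.15 = 11.25

11.25%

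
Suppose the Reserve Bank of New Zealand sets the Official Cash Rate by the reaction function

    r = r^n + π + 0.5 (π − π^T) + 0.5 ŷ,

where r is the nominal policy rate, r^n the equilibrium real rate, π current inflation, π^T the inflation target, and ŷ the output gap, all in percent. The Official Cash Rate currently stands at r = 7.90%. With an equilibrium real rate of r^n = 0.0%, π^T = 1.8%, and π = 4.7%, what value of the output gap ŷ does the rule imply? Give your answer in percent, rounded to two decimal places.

3.50%

0.5 ŷ = 7.90 − 0.0 − 4.7 − 0.5 × (4.7 − 1.8) = 1.75
ŷ = 1.75 / 0.5 = 3.50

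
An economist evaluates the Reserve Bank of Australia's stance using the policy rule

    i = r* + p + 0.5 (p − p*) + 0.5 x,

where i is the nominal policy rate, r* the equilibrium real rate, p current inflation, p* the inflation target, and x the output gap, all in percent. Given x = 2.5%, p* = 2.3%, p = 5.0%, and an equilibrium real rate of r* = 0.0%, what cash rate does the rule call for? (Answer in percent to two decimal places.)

i = 0.0 + 5.0 + 0.5 × (5.0 − 2.3) + 0.5 × 2.5
   = 0.0 + 5 + 1.35 + 1.25 = 7.60

7.60%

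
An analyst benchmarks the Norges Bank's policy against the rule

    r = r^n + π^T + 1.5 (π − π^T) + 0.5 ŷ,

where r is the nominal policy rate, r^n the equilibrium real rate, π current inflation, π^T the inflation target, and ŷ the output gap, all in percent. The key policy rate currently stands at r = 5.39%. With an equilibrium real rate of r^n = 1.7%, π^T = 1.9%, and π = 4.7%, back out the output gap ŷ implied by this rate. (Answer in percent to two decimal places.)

-4.82%

0.5 ŷ = 5.39 − 1.7 − 1.9 − 1.5 × (4.7 − 1.9) = -2.41
ŷ = -2.41 / 0.5 = -4.82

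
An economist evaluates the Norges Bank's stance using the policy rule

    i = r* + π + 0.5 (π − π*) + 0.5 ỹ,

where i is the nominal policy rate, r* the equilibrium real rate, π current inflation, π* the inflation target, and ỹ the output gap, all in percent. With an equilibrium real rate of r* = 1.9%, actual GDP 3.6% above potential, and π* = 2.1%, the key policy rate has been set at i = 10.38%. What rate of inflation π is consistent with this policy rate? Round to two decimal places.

5.15%

Output 3.6% above potential → ỹ = 3.6.
Collecting π: i = r* + (1 + 0.5) π − 0.5 π* + 0.5 ỹ
1.5 π = 10.38 − 1.9 + 0.5 × 2.1 − 0.5 × 3.6 = 7.73
π = 7.73 / 1.5 = 5.15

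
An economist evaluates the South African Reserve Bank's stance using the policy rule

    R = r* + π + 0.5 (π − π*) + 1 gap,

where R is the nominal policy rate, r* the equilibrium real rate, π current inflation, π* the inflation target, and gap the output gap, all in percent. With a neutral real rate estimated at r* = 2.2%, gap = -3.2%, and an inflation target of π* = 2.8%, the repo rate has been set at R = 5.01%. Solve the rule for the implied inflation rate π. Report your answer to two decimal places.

Collecting π: R = r* + (1 + 0.5) π − 0.5 π* + 1 gap
1.5 π = 5.01 − 2.2 + 0.5 × 2.8 − 1 × (-3.2) = 7.41
π = 7.41 / 1.5 = 4.94

4.94%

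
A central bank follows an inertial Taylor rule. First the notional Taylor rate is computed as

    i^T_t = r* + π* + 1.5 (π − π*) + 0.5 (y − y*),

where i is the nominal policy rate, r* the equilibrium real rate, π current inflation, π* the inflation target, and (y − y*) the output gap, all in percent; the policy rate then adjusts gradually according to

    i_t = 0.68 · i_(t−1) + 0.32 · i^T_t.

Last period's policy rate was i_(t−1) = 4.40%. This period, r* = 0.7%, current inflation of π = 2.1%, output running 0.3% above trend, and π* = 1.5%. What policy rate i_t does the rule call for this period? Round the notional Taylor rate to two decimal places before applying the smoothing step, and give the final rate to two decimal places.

Output 0.3% above potential → (y − y*) = 0.3.
i^T_t = 0.7 + 1.5 + 1.5 × (2.1 − 1.5) + 0.5 × 0.3
   = 0.7 + 1.5 + 0.9 + 0.15 = 3.25
i_t = 0.68 × 4.40 + 0.32 × 3.25 = 2.992 + 1.04 = 4.03

4.03%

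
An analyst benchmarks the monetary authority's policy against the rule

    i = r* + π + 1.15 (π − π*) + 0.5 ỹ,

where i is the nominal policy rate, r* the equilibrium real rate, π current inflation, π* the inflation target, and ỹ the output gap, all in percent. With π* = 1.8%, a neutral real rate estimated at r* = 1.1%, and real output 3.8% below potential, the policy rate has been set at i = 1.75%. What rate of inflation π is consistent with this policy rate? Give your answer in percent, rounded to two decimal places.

2.15%

Output 3.8% below potential → ỹ = -3.8.
Collecting π: i = r* + (1 + 1.15) π − 1.15 π* + 0.5 ỹ
2.15 π = 1.75 − 1.1 + 1.15 × 1.8 − 0.5 × (-3.8) = 4.62
π = 4.62 / 2.15 = 2.15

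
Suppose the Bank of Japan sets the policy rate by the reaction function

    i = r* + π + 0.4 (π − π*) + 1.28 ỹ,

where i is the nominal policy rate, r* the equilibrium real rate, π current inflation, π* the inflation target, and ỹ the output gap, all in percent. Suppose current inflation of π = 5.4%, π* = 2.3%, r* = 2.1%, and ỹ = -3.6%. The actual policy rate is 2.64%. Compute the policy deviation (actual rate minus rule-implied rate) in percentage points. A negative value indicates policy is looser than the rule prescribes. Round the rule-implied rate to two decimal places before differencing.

-1.49 pp

i = 2.1 + 5.4 + 0.4 × (5.4 − 2.3) + 1.28 × (-3.6)
   = 2.1 + 5.4 + 1.24 − 4.608 = 4.13
Deviation = 2.64 − 4.13 = -1.49 pp.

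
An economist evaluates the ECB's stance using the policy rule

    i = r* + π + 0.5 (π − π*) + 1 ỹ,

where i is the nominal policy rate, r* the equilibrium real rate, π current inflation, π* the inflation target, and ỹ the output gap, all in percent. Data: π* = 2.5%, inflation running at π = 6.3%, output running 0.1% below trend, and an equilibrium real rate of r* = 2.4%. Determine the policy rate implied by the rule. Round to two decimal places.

10.50%

Output 0.1% below potential → ỹ = -0.1.
i = 2.4 + 6.3 + 0.5 × (6.3 − 2.5) + 1 × (-0.1)
   = 2.4 + 6.3 + 1.9 − 0.1 = 10.50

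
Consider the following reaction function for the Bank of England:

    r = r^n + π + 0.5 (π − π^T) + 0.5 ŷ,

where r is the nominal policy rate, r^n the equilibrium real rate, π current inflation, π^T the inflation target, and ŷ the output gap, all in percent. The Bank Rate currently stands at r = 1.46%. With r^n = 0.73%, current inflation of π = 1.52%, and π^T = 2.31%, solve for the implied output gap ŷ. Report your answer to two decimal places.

0.5 ŷ = 1.46 − 0.73 − 1.52 − 0.5 × (1.52 − 2.31) = -0.395
ŷ = -0.395 / 0.5 = -0.79

-0.79%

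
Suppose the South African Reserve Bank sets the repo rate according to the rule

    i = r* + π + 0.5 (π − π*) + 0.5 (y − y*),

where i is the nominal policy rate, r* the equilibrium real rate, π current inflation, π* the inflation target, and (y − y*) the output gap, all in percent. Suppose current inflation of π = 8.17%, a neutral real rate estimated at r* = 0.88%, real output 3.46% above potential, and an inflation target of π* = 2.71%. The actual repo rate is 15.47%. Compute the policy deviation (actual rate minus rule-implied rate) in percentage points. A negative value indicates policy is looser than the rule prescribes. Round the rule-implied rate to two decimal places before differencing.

1.96 pp

Output 3.46% above potential → (y − y*) = 3.46.
i = 0.88 + 8.17 + 0.5 × (8.17 − 2.71) + 0.5 × 3.46
   = 0.88 + 8.17 + 2.73 + 1.73 = 13.51
Deviation = 15.47 − 13.51 = 1.96 pp.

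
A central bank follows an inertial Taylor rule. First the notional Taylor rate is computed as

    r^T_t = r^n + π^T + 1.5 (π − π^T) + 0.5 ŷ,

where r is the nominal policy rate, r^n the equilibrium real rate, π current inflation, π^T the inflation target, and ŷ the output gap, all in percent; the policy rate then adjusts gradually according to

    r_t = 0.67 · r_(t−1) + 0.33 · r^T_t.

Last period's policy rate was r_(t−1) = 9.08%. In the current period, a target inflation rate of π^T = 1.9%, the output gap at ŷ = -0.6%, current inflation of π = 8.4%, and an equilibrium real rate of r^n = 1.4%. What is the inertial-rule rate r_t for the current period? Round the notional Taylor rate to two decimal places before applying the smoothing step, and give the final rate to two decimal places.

r^T_t = 1.4 + 1.9 + 1.5 × (8.4 − 1.9) + 0.5 × (-0.6)
   = 1.4 + 1.9 + 9.75 − 0.3 = 12.75
r_t = 0.67 × 9.08 + 0.33 × 12.75 = 6.0836 + 4.2075 = 10.29

10.29%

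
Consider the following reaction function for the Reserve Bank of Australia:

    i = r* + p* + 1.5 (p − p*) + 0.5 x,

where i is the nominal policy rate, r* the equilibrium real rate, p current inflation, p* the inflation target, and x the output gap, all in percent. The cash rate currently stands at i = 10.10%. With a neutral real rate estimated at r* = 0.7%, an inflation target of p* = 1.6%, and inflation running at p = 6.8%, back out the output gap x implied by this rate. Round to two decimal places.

0.5 x = 10.10 − 0.7 − 1.6 − 1.5 × (6.8 − 1.6) = 0
x = 0 / 0.5 = 0.00

0.00%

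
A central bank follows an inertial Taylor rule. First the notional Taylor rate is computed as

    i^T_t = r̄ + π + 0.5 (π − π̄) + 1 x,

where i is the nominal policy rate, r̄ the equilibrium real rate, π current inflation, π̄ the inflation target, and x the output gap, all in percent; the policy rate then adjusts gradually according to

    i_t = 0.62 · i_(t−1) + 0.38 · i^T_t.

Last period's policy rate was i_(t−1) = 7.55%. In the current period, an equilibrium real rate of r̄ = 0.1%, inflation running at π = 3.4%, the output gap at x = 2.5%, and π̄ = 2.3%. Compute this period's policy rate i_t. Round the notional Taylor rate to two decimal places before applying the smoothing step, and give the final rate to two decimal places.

7.17%

i^T_t = 0.1 + 3.4 + 0.5 × (3.4 − 2.3) + 1 × 2.5
   = 0.1 + 3.4 + 0.55 + 2.5 = 6.55
i_t = 0.62 × 7.55 + 0.38 × 6.55 = 4.681 + 2.489 = 7.17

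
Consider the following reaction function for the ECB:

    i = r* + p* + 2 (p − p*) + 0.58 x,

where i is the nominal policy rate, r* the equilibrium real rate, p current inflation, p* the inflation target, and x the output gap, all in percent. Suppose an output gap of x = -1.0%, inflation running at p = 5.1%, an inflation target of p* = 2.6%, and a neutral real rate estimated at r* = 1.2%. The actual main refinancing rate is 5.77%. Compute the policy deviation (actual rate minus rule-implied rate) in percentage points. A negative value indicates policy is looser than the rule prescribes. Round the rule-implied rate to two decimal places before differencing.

i = 1.2 + 2.6 + 2 × (5.1 − 2.6) + 0.58 × (-1.0)
   = 1.2 + 2.6 + 5 − 0.58 = 8.22
Deviation = 5.77 − 8.22 = -2.45 pp.

-2.45 pp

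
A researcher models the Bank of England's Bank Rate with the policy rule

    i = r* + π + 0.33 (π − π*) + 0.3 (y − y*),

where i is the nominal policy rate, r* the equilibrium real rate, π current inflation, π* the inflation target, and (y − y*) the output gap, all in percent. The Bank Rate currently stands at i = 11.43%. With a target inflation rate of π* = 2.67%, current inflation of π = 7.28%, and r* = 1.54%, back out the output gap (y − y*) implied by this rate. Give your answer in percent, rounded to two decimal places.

0.3 (y − y*) = 11.43 − 1.54 − 7.28 − 0.33 × (7.28 − 2.67) = 1.0887
(y − y*) = 1.0887 / 0.3 = 3.63

3.63%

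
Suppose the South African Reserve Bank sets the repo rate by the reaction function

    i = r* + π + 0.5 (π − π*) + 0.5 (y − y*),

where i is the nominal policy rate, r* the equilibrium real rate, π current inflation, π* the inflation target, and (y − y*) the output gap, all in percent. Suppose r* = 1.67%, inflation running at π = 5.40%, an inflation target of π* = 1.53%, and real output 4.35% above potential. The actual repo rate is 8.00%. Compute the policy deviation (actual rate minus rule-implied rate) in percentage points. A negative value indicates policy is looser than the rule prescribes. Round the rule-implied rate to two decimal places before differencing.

-3.18 pp

Output 4.35% above potential → (y − y*) = 4.35.
i = 1.67 + 5.40 + 0.5 × (5.40 − 1.53) + 0.5 × 4.35
   = 1.67 + 5.4 + 1.935 + 2.175 = 11.18
Deviation = 8.00 − 11.18 = -3.18 pp.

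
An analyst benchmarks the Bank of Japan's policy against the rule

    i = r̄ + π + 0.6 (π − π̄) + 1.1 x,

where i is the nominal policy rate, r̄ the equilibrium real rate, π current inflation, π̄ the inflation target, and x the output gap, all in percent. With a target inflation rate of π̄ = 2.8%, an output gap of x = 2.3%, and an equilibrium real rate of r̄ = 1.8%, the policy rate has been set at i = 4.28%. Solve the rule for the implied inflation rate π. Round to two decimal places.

1.02%

Collecting π: i = r̄ + (1 + 0.6) π − 0.6 π̄ + 1.1 x
1.6 π = 4.28 − 1.8 + 0.6 × 2.8 − 1.1 × 2.3 = 1.63
π = 1.63 / 1.6 = 1.02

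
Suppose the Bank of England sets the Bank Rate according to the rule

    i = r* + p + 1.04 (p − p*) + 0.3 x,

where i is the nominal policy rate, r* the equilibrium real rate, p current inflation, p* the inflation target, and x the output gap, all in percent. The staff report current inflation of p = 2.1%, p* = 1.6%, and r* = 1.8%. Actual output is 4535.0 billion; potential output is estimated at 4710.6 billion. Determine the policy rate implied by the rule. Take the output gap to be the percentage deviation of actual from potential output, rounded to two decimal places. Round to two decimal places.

Output gap = 100 × (4535.0 − 4710.6) / 4710.6 = -3.73%.
i = 1.80 + 2.10 + 1.04 × (2.10 − 1.60) + 0.3 × (-3.73)
   = 1.80 + 2.1 + 0.52 − 1.119 = 3.30

3.30%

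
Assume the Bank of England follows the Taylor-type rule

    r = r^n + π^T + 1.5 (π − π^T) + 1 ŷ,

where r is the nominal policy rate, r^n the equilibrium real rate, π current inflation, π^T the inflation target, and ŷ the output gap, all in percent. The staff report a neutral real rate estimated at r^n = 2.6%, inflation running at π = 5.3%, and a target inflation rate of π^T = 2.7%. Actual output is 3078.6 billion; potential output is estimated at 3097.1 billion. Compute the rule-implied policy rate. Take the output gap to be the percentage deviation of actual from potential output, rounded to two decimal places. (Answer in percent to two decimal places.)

8.60%

Output gap = 100 × (3078.6 − 3097.1) / 3097.1 = -0.60%.
r = 2.60 + 2.70 + 1.5 × (5.30 − 2.70) + 1 × (-0.60)
   = 2.60 + 2.7 + 3.9 − 0.6 = 8.60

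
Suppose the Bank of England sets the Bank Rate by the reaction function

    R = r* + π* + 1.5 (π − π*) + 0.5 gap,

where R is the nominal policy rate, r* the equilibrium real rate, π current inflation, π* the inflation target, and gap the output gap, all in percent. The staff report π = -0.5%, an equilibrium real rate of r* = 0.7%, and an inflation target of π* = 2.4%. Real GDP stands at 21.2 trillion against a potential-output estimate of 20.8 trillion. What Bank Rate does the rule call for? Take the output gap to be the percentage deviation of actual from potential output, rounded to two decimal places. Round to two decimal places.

Output gap = 100 × (21.2 − 20.8) / 20.8 = 1.92%.
R = 0.70 + 2.40 + 1.5 × (-0.50 − 2.40) + 0.5 × 1.92
   = 0.70 + 2.4 − 4.35 + 0.96 = -0.29

-0.29%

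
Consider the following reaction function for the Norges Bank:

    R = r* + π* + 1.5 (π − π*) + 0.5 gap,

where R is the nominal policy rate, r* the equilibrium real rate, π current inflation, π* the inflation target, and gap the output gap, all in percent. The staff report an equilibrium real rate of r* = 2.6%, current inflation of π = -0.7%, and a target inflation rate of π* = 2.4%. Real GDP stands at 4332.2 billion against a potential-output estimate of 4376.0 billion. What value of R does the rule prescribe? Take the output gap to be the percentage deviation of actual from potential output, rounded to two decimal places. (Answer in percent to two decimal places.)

-0.15%

Output gap = 100 × (4332.2 − 4376.0) / 4376.0 = -1.00%.
R = 2.60 + 2.40 + 1.5 × (-0.70 − 2.40) + 0.5 × (-1.00)
   = 2.60 + 2.4 − 4.65 − 0.5 = -0.15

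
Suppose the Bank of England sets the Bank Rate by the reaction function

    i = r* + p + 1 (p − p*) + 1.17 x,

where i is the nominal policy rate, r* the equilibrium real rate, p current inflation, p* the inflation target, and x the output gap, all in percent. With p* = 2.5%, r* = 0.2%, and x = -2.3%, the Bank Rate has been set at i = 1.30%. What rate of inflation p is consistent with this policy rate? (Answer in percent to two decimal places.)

Collecting p: i = r* + (1 + 1) p − 1 p* + 1.17 x
2 p = 1.30 − 0.2 + 1 × 2.5 − 1.17 × (-2.3) = 6.291
p = 6.291 / 2 = 3.15

3.15%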